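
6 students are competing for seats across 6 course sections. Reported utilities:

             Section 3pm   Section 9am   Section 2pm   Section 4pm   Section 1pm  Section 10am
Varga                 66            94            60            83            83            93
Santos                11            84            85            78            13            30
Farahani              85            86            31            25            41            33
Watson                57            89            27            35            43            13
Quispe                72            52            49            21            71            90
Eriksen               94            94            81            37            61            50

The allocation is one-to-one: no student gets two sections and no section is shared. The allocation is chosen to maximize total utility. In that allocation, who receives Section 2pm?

Optimal: Varga→Section 1pm (83 points), Santos→Section 4pm (78 points), Farahani→Section 3pm (85 points), Watson→Section 9am (89 points), Quispe→Section 10am (90 points), Eriksen→Section 2pm (81 points) — total 83+78+85+89+90+81 = 506 points.
Eriksen's own top section is Section 3pm (94 points), but forcing Eriksen→Section 3pm and reassigning the rest optimally gives only 482 points — worse by 24.

Eriksen receives Section 2pm.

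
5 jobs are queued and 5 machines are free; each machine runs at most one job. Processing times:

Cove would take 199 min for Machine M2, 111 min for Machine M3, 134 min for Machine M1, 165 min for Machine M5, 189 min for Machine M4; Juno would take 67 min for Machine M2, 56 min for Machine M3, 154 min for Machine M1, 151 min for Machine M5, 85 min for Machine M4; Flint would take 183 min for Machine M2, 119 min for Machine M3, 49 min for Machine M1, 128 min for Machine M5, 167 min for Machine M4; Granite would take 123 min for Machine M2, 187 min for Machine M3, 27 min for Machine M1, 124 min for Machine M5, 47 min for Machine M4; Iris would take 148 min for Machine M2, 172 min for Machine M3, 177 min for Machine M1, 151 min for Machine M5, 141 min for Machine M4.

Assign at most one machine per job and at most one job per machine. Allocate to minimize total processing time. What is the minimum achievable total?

Min total: 425 min

This is the linear assignment problem.
Optimal: Cove→Machine M3 (111 min), Juno→Machine M2 (67 min), Flint→Machine M1 (49 min), Granite→Machine M4 (47 min), Iris→Machine M5 (151 min) — total 111+67+49+47+151 = 425 min.
Column-greedy (each machine in turn goes to its cheapest remaining job) gives 474 min, worse by 49.
Next-best assignment: Cove→Machine M5, Juno→Machine M3, Flint→Machine M1, Granite→Machine M4, Iris→Machine M2 = 465 min.
Swapping Cove↔Iris (Cove→Machine M5 165 min, Iris→Machine M3 172 min) adds 75.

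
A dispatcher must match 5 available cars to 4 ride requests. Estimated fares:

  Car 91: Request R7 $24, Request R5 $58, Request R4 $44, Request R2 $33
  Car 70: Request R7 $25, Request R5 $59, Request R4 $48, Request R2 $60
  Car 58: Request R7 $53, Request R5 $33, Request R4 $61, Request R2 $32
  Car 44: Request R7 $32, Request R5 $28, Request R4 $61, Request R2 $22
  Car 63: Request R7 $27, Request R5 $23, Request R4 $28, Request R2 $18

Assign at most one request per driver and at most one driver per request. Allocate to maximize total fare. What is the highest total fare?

Treat this as an assignment problem: match each driver to one request.
Optimal: Car 58→Request R7 ($53), Car 91→Request R5 ($58), Car 44→Request R4 ($61), Car 70→Request R2 ($60) — total 53+58+61+60 = $232.
Row-greedy (each driver in turn takes its best remaining request) gives $211, worse by 21.

Maximum total: $232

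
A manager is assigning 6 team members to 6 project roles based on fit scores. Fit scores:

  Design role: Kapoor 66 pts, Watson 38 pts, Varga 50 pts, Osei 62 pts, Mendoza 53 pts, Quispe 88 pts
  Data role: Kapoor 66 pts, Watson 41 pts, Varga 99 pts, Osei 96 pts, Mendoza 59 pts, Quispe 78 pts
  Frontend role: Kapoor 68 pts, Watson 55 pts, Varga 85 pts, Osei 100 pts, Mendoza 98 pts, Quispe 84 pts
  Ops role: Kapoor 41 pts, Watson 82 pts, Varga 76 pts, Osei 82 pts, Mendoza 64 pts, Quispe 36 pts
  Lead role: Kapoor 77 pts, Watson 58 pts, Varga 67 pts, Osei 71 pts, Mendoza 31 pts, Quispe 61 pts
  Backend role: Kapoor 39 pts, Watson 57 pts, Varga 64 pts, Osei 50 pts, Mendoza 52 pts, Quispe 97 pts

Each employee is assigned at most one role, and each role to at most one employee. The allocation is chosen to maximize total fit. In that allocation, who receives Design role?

Osei receives Design role.

Treat this as an assignment problem: match each employee to one role.
Optimal: Kapoor→Lead role (77 pts), Watson→Ops role (82 pts), Varga→Data role (99 pts), Osei→Design role (62 pts), Mendoza→Frontend role (98 pts), Quispe→Backend role (97 pts) — total 77+82+99+62+98+97 = 515 pts.
Column-greedy (each role in turn goes to its best remaining employee) gives 498 pts, worse by 17.
Swapping Varga↔Kapoor (Varga→Lead role 67 pts, Kapoor→Data role 66 pts) loses 43.
Every other assignment is strictly worse.
Osei's own top role is Frontend role (100 pts), but forcing Osei→Frontend role and reassigning the rest optimally gives only 508 pts — worse by 7.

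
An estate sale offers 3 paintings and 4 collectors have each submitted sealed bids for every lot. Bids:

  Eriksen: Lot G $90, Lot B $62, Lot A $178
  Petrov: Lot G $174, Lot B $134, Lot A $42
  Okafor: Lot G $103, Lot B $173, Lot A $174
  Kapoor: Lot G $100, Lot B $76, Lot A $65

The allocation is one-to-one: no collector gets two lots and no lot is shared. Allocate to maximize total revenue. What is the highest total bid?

Maximum total: $525

Optimal: Petrov→Lot G ($174), Okafor→Lot B ($173), Eriksen→Lot A ($178) — total 174+173+178 = $525.
Next-best assignment: Kapoor→Lot G, Okafor→Lot B, Eriksen→Lot A = $451.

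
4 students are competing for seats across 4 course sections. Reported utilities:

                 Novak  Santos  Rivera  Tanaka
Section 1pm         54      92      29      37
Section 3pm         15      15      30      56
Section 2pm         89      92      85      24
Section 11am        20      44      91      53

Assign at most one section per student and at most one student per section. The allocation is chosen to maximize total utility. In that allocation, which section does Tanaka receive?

Tanaka receives Section 3pm.

Optimal: Novak→Section 2pm (89 points), Santos→Section 1pm (92 points), Rivera→Section 11am (91 points), Tanaka→Section 3pm (56 points) — total 89+92+91+56 = 328 points.
Next-best assignment: Novak→Section 1pm, Santos→Section 2pm, Rivera→Section 11am, Tanaka→Section 3pm = 293 points.
Every other assignment is strictly worse.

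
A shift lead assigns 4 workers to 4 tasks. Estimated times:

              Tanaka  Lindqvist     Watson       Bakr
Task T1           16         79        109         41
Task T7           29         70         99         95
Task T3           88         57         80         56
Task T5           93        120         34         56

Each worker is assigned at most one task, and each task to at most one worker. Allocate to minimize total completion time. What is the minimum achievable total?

Minimum total: 161 min

Optimal: Tanaka→Task T7 (29 min), Lindqvist→Task T3 (57 min), Watson→Task T5 (34 min), Bakr→Task T1 (41 min) — total 29+57+34+41 = 161 min.
Row-greedy (each worker in turn takes its cheapest remaining task) gives 202 min, worse by 41.
Every other assignment is strictly worse.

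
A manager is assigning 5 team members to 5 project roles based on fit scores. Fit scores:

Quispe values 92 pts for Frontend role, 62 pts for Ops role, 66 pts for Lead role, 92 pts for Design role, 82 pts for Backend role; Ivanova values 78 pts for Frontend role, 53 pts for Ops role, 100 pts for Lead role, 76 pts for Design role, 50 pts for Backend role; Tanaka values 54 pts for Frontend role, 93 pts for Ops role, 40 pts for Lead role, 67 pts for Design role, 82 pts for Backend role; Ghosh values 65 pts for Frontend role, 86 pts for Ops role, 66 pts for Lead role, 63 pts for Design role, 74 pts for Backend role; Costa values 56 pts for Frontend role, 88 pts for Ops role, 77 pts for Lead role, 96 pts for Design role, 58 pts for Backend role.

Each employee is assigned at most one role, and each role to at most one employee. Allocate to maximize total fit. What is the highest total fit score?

Maximum total: 456 pts

Optimal: Quispe→Frontend role (92 pts), Ivanova→Lead role (100 pts), Tanaka→Backend role (82 pts), Ghosh→Ops role (86 pts), Costa→Design role (96 pts) — total 92+100+82+86+96 = 456 pts.
Max-entry greedy (repeatedly take the single best remaining cell) gives 455 pts, worse by 1.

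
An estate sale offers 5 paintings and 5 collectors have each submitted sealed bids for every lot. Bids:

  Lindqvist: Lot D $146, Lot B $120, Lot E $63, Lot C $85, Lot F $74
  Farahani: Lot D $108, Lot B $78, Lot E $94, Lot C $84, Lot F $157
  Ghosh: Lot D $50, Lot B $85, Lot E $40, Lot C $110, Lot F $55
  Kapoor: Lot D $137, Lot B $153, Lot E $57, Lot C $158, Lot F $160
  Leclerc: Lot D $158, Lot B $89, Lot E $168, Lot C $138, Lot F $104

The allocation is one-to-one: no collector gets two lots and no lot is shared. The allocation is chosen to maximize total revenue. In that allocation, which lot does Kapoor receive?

This is the linear assignment problem.
Optimal: Lindqvist→Lot D ($146), Farahani→Lot F ($157), Ghosh→Lot C ($110), Kapoor→Lot B ($153), Leclerc→Lot E ($168) — total 146+157+110+153+168 = $734.
Max-entry greedy (repeatedly take the single best remaining cell) gives $662, worse by 72.
Swapping Ghosh↔Kapoor (Ghosh→Lot B $85, Kapoor→Lot C $158) loses 20.
Kapoor's own top lot is Lot F ($160), but forcing Kapoor→Lot F and reassigning the rest optimally gives only $666 — worse by 68.

Kapoor receives Lot B.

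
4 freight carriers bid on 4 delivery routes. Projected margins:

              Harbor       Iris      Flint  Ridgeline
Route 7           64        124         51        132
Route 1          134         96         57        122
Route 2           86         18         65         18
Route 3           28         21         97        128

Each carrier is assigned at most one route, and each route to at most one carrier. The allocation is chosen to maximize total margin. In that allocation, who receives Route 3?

Ridgeline receives Route 3.

This is a one-to-one assignment (maximum-weight bipartite matching).
Optimal: Harbor→Route 1 ($134k), Iris→Route 7 ($124k), Flint→Route 2 ($65k), Ridgeline→Route 3 ($128k) — total 134+124+65+128 = $451k.
Max-entry greedy (repeatedly take the single best remaining cell) gives $381k, worse by 70.
Next-best assignment: Harbor→Route 2, Iris→Route 7, Flint→Route 3, Ridgeline→Route 1 = $429k.
Ridgeline's own top route is Route 7 ($132k), but forcing Ridgeline→Route 7 and reassigning the rest optimally gives only $411k — worse by 40.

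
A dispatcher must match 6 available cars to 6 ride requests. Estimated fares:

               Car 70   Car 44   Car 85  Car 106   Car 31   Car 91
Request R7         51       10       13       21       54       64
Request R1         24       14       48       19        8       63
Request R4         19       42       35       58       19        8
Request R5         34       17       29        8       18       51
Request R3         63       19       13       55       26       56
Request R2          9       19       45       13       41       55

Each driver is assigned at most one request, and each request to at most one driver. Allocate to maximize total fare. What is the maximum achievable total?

Maximum total: $300

Optimal: Car 70→Request R3 ($63), Car 44→Request R5 ($17), Car 85→Request R2 ($45), Car 106→Request R4 ($58), Car 31→Request R7 ($54), Car 91→Request R1 ($63) — total 63+17+45+58+54+63 = $300.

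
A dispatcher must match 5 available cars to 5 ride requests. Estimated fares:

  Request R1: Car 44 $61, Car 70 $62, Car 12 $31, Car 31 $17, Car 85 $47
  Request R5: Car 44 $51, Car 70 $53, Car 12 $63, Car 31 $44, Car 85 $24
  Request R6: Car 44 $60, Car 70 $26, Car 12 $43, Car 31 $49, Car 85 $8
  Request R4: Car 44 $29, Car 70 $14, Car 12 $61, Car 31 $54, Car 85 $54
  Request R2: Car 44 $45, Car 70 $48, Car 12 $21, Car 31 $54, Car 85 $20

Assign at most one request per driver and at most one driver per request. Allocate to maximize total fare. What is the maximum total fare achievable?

Max total: $293

This is the linear assignment problem.
Optimal: Car 44→Request R6 ($60), Car 70→Request R1 ($62), Car 12→Request R5 ($63), Car 31→Request R2 ($54), Car 85→Request R4 ($54) — total 60+62+63+54+54 = $293.
Row-greedy (each driver in turn takes its best remaining request) gives $237, worse by 56.
Swapping Car 70↔Car 31 (Car 70→Request R2 $48, Car 31→Request R1 $17) loses 51.
No other one-to-one assignment exceeds $293.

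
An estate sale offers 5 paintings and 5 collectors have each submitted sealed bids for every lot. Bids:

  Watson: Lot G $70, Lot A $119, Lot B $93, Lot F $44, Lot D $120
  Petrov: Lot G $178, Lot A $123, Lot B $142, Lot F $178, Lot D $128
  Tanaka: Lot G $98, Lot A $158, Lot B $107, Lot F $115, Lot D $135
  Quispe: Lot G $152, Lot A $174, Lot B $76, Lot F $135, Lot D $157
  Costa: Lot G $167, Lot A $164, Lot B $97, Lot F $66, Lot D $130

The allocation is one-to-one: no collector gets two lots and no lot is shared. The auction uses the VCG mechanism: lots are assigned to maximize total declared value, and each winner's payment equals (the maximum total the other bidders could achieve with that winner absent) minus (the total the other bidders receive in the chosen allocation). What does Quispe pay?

Efficient allocation: Watson→Lot B ($93), Petrov→Lot F ($178), Tanaka→Lot A ($158), Quispe→Lot D ($157), Costa→Lot G ($167); total welfare W = $753.
Quispe receives Lot D at value $157, so the others get W − 157 = $596.
Without Quispe: best allocation of the remaining 4 bidders over all 5 lots is Watson→Lot D ($120), Petrov→Lot F ($178), Tanaka→Lot A ($158), Costa→Lot G ($167), total $623.
VCG payment = (others' best without Quispe) − (others' welfare with Quispe) = 623 − 596 = $27.

Quispe pays $27.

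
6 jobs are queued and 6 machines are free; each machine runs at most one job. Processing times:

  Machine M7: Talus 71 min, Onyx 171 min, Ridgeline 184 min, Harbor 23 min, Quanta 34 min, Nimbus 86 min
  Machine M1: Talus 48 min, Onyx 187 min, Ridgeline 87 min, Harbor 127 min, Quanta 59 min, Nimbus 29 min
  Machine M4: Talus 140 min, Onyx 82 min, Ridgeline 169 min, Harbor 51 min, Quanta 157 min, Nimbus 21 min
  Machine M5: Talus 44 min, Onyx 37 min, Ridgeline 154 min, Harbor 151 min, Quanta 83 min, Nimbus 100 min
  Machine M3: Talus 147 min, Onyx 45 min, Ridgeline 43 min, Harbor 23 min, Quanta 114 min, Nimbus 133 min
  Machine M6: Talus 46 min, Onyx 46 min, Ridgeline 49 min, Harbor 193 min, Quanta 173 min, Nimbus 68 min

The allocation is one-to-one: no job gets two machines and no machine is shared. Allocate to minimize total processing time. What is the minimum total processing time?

Min total: 212 min

Optimal: Talus→Machine M1 (48 min), Onyx→Machine M5 (37 min), Ridgeline→Machine M6 (49 min), Harbor→Machine M3 (23 min), Quanta→Machine M7 (34 min), Nimbus→Machine M4 (21 min) — total 48+37+49+23+34+21 = 212 min.
Next-best assignment: Talus→Machine M6, Onyx→Machine M5, Ridgeline→Machine M3, Harbor→Machine M7, Quanta→Machine M1, Nimbus→Machine M4 = 229 min.
Swapping Onyx↔Harbor (Onyx→Machine M3 45 min, Harbor→Machine M5 151 min) adds 136.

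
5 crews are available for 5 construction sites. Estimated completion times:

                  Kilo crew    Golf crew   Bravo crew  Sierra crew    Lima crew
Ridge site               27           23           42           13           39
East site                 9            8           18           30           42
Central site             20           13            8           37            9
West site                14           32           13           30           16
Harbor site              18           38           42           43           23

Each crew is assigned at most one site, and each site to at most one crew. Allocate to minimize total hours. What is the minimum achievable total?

Minimum total: 61 hours

Optimal: Kilo crew→Harbor site (18 hours), Golf crew→East site (8 hours), Bravo crew→West site (13 hours), Sierra crew→Ridge site (13 hours), Lima crew→Central site (9 hours) — total 18+8+13+13+9 = 61 hours.
Swapping Sierra crew↔Kilo crew (Sierra crew→Harbor site 43 hours, Kilo crew→Ridge site 27 hours) adds 39.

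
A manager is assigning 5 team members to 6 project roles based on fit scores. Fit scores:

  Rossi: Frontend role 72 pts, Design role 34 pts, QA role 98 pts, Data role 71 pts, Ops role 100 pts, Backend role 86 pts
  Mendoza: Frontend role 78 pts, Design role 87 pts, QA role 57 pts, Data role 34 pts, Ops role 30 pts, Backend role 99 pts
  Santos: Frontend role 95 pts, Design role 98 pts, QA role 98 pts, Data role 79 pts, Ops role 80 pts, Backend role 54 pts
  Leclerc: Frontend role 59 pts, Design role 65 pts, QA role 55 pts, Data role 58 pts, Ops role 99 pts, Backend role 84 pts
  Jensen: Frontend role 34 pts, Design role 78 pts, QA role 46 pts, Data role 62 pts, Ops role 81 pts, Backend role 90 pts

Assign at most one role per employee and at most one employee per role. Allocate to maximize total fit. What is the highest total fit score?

Treat this as an assignment problem: match each employee to one role.
Optimal: Rossi→QA role (98 pts), Mendoza→Design role (87 pts), Santos→Frontend role (95 pts), Leclerc→Ops role (99 pts), Jensen→Backend role (90 pts) — total 98+87+95+99+90 = 469 pts.
Max-entry greedy (repeatedly take the single best remaining cell) gives 418 pts, worse by 51.
Checked against all permutations: 469 pts is optimal.

Maximum total: 469 pts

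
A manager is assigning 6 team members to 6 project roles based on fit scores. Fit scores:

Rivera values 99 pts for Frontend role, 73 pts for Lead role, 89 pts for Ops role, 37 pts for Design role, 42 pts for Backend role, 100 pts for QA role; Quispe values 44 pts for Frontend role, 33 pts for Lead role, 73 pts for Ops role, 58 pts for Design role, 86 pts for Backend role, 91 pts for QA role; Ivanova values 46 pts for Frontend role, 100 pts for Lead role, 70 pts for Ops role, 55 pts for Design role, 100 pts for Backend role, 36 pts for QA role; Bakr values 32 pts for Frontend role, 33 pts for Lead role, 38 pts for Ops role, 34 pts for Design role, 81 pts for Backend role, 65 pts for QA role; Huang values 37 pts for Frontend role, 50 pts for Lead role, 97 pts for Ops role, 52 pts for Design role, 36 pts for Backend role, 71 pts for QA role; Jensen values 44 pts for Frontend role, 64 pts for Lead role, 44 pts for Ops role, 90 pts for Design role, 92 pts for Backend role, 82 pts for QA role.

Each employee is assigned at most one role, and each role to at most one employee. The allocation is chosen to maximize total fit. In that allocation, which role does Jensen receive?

Treat this as an assignment problem: match each employee to one role.
Optimal: Rivera→Frontend role (99 pts), Quispe→QA role (91 pts), Ivanova→Lead role (100 pts), Bakr→Backend role (81 pts), Huang→Ops role (97 pts), Jensen→Design role (90 pts) — total 99+91+100+81+97+90 = 558 pts.
Max-entry greedy (repeatedly take the single best remaining cell) gives 479 pts, worse by 79.
Next-best assignment: Rivera→Frontend role, Quispe→Backend role, Ivanova→Lead role, Bakr→QA role, Huang→Ops role, Jensen→Design role = 537 pts.
Checked against all permutations: 558 pts is optimal.
Jensen's own top role is Backend role (92 pts), but forcing Jensen→Backend role and reassigning the rest optimally gives only 513 pts — worse by 45.

Jensen receives Design role.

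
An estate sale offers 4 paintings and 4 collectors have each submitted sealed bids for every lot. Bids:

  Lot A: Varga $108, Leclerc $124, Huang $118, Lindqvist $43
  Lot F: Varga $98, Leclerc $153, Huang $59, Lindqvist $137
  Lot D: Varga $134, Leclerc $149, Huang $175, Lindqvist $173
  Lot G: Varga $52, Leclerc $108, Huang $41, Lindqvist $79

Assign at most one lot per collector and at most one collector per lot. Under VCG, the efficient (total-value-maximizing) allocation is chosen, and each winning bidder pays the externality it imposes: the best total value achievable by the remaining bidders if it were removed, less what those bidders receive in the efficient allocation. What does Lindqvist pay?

Lindqvist pays $45.

Efficient allocation: Varga→Lot A ($108), Leclerc→Lot G ($108), Huang→Lot D ($175), Lindqvist→Lot F ($137); total welfare W = $528.
Lindqvist receives Lot F at value $137, so the others get W − 137 = $391.
Without Lindqvist: best allocation of the remaining 3 bidders over all 4 lots is Varga→Lot A ($108), Leclerc→Lot F ($153), Huang→Lot D ($175), total $436.
VCG payment = (others' best without Lindqvist) − (others' welfare with Lindqvist) = 436 − 391 = $45.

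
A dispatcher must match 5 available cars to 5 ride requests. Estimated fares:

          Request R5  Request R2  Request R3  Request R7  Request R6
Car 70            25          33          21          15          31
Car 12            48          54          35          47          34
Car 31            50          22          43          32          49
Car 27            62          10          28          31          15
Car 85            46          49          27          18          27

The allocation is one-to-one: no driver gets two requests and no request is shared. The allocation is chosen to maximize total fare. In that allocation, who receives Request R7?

Car 12 receives Request R7.

This is the linear assignment problem.
Optimal: Car 70→Request R6 ($31), Car 12→Request R7 ($47), Car 31→Request R3 ($43), Car 27→Request R5 ($62), Car 85→Request R2 ($49) — total 31+47+43+62+49 = $232.
Column-greedy (each request in turn goes to its best remaining driver) gives $208, worse by 24.
Next-best assignment: Car 70→Request R3, Car 12→Request R7, Car 31→Request R6, Car 27→Request R5, Car 85→Request R2 = $228.
Swapping Car 70↔Car 27 (Car 70→Request R5 $25, Car 27→Request R6 $15) loses 53.
Car 12's own top request is Request R2 ($54), but forcing Car 12→Request R2 and reassigning the rest optimally gives only $208 — worse by 24.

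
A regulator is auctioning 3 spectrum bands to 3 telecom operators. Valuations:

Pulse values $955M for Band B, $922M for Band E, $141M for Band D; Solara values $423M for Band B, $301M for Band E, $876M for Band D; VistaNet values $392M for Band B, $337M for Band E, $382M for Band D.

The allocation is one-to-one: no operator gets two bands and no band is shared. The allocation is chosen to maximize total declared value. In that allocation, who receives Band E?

Pulse receives Band E.

This is a one-to-one assignment (maximum-weight bipartite matching).
Optimal: Pulse→Band E ($922M), Solara→Band D ($876M), VistaNet→Band B ($392M) — total 922+876+392 = $2190M.
Column-greedy (each band in turn goes to its best remaining operator) gives $2168M, worse by 22.
Pulse's own top band is Band B ($955M), but forcing Pulse→Band B and reassigning the rest optimally gives only $2168M — worse by 22.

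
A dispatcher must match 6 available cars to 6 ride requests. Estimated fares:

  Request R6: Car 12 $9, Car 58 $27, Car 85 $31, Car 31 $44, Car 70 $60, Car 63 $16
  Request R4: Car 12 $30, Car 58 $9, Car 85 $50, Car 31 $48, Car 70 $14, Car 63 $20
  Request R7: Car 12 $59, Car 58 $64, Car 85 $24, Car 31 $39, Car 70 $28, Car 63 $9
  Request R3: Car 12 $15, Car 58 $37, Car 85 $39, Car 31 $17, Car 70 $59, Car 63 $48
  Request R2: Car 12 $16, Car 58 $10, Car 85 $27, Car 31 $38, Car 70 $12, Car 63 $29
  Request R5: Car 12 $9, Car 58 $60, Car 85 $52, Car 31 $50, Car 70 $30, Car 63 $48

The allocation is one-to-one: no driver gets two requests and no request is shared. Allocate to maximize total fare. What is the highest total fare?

This is the linear assignment problem.
Optimal: Car 12→Request R7 ($59), Car 58→Request R5 ($60), Car 85→Request R4 ($50), Car 31→Request R2 ($38), Car 70→Request R6 ($60), Car 63→Request R3 ($48) — total 59+60+50+38+60+48 = $315.
Max-entry greedy (repeatedly take the single best remaining cell) gives $288, worse by 27.
Next-best assignment: Car 12→Request R7, Car 58→Request R5, Car 85→Request R2, Car 31→Request R4, Car 70→Request R6, Car 63→Request R3 = $302.
Swapping Car 70↔Car 85 (Car 70→Request R4 $14, Car 85→Request R6 $31) loses 65.
Checked against all permutations: $315 is optimal.

Maximum total: $315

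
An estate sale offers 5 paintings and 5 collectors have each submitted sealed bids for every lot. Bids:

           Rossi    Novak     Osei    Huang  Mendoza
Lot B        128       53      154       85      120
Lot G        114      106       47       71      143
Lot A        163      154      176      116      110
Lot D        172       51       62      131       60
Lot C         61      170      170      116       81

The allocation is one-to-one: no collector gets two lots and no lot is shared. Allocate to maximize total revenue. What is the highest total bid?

Optimal: Rossi→Lot A ($163), Novak→Lot C ($170), Osei→Lot B ($154), Huang→Lot D ($131), Mendoza→Lot G ($143) — total 163+170+154+131+143 = $761.
Max-entry greedy (repeatedly take the single best remaining cell) gives $746, worse by 15.
Checked against all permutations: $761 is optimal.

Max total: $761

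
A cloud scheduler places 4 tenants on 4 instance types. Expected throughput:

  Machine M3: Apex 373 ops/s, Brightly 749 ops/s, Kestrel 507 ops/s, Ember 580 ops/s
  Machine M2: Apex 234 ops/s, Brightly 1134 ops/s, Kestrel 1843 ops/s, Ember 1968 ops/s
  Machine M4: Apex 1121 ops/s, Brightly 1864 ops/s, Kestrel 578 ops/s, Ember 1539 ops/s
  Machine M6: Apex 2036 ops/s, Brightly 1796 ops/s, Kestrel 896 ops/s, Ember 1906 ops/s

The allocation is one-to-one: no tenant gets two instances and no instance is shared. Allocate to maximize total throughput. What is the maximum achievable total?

This is the linear assignment problem.
Optimal: Apex→Machine M6 (2036 ops/s), Brightly→Machine M4 (1864 ops/s), Kestrel→Machine M3 (507 ops/s), Ember→Machine M2 (1968 ops/s) — total 2036+1864+507+1968 = 6375 ops/s.
Column-greedy (each instance in turn goes to its best remaining tenant) gives 4734 ops/s, worse by 1641.
Next-best assignment: Apex→Machine M6, Brightly→Machine M4, Kestrel→Machine M2, Ember→Machine M3 = 6323 ops/s.

Max total: 6375 ops/s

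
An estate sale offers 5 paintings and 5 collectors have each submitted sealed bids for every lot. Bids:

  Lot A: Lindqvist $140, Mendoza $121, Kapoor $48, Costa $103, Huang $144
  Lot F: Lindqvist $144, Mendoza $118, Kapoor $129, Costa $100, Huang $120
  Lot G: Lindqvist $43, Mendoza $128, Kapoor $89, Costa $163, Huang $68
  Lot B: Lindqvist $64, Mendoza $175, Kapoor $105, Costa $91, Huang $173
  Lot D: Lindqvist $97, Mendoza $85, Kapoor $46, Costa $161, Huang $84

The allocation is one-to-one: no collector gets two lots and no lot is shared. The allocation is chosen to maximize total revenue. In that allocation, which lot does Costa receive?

Costa receives Lot D.

This is the linear assignment problem.
Optimal: Lindqvist→Lot A ($140), Mendoza→Lot G ($128), Kapoor→Lot F ($129), Costa→Lot D ($161), Huang→Lot B ($173) — total 140+128+129+161+173 = $731.
Max-entry greedy (repeatedly take the single best remaining cell) gives $672, worse by 59.
Next-best assignment: Lindqvist→Lot F, Mendoza→Lot B, Kapoor→Lot G, Costa→Lot D, Huang→Lot A = $713.
Costa's own top lot is Lot G ($163), but forcing Costa→Lot G and reassigning the rest optimally gives only $708 — worse by 23.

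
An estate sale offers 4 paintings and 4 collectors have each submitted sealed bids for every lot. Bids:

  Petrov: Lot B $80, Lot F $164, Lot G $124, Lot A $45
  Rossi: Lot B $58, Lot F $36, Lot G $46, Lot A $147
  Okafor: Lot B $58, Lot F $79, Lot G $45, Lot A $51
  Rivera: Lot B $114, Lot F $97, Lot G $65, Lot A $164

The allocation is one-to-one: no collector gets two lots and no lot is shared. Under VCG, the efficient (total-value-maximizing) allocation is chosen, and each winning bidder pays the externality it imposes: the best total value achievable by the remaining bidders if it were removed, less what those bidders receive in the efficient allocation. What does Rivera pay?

Rivera pays $13.

Efficient allocation: Petrov→Lot F ($164), Rossi→Lot A ($147), Okafor→Lot G ($45), Rivera→Lot B ($114); total welfare W = $470.
Rivera receives Lot B at value $114, so the others get W − 114 = $356.
Without Rivera: best allocation of the remaining 3 bidders over all 4 lots is Petrov→Lot F ($164), Rossi→Lot A ($147), Okafor→Lot B ($58), total $369.
VCG payment = (others' best without Rivera) − (others' welfare with Rivera) = 369 − 356 = $13.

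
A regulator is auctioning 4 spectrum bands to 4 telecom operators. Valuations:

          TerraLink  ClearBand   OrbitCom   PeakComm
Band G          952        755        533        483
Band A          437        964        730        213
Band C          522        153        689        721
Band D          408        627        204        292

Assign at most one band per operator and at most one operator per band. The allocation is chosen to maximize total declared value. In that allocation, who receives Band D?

ClearBand receives Band D.

Optimal: TerraLink→Band G ($952M), ClearBand→Band D ($627M), OrbitCom→Band A ($730M), PeakComm→Band C ($721M) — total 952+627+730+721 = $3030M.
Max-entry greedy (repeatedly take the single best remaining cell) gives $2841M, worse by 189.
ClearBand's own top band is Band A ($964M), but forcing ClearBand→Band A and reassigning the rest optimally gives only $2897M — worse by 133.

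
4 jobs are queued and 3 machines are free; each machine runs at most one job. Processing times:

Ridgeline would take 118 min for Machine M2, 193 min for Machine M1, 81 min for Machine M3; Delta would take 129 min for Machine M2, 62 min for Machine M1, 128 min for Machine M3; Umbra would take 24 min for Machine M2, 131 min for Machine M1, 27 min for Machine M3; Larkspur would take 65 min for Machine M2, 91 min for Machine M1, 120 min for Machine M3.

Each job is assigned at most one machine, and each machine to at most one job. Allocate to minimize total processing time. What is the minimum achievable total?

This is the linear assignment problem.
Optimal: Larkspur→Machine M2 (65 min), Delta→Machine M1 (62 min), Umbra→Machine M3 (27 min) — total 65+62+27 = 154 min.
Min-entry greedy (repeatedly take the single cheapest remaining cell) gives 167 min, worse by 13.
Checked against all permutations: 154 min is optimal.

Minimum total: 154 min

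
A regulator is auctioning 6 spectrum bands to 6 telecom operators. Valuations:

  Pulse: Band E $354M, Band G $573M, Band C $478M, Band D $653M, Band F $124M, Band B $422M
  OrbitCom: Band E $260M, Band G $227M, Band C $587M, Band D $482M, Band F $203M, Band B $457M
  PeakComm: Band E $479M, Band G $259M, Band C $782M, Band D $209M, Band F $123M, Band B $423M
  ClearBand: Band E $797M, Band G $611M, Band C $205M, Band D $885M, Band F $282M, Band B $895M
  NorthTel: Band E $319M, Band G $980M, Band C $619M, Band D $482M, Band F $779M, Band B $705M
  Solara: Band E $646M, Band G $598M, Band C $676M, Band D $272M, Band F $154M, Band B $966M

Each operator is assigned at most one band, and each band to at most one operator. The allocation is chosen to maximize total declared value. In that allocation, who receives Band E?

ClearBand receives Band E.

Optimal: Pulse→Band D ($653M), OrbitCom→Band F ($203M), PeakComm→Band C ($782M), ClearBand→Band E ($797M), NorthTel→Band G ($980M), Solara→Band B ($966M) — total 653+203+782+797+980+966 = $4381M.
Next-best assignment: Pulse→Band G, OrbitCom→Band D, PeakComm→Band C, ClearBand→Band E, NorthTel→Band F, Solara→Band B = $4379M.
Swapping Solara↔Pulse (Solara→Band D $272M, Pulse→Band B $422M) loses 925.
Every other assignment is strictly worse.
ClearBand's own top band is Band B ($895M), but forcing ClearBand→Band B and reassigning the rest optimally gives only $4159M — worse by 222.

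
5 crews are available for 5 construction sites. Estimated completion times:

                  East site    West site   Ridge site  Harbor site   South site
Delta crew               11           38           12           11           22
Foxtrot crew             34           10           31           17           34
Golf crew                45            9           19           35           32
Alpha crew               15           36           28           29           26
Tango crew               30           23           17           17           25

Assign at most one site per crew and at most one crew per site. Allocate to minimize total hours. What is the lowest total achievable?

Minimum total: 78 hours

Optimal: Delta crew→Ridge site (12 hours), Foxtrot crew→Harbor site (17 hours), Golf crew→West site (9 hours), Alpha crew→East site (15 hours), Tango crew→South site (25 hours) — total 12+17+9+15+25 = 78 hours.
Min-entry greedy (repeatedly take the single cheapest remaining cell) gives 80 hours, worse by 2.
Every other assignment is strictly worse.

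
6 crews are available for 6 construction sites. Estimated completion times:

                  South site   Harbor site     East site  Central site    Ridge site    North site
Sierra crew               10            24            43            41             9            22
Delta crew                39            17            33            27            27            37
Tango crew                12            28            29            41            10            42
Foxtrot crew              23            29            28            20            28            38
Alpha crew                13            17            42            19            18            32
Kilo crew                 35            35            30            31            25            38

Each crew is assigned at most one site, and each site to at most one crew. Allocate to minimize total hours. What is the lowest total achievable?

Min total: 112 hours

This is the linear assignment problem.
Optimal: Sierra crew→North site (22 hours), Delta crew→Harbor site (17 hours), Tango crew→Ridge site (10 hours), Foxtrot crew→Central site (20 hours), Alpha crew→South site (13 hours), Kilo crew→East site (30 hours) — total 22+17+10+20+13+30 = 112 hours.
Min-entry greedy (repeatedly take the single cheapest remaining cell) gives 123 hours, worse by 11.
No other one-to-one assignment undercuts 112 hours.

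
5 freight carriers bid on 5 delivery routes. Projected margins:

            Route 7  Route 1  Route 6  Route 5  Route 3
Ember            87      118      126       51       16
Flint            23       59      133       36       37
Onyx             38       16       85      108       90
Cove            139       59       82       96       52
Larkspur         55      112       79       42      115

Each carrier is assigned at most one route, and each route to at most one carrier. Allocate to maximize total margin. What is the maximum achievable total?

This is the linear assignment problem.
Optimal: Ember→Route 1 ($118k), Flint→Route 6 ($133k), Onyx→Route 5 ($108k), Cove→Route 7 ($139k), Larkspur→Route 3 ($115k) — total 118+133+108+139+115 = $613k.
Row-greedy (each carrier in turn takes its best remaining route) gives $547k, worse by 66.
Next-best assignment: Ember→Route 6, Flint→Route 1, Onyx→Route 5, Cove→Route 7, Larkspur→Route 3 = $547k.
Every other assignment is strictly worse.

Max total: $613k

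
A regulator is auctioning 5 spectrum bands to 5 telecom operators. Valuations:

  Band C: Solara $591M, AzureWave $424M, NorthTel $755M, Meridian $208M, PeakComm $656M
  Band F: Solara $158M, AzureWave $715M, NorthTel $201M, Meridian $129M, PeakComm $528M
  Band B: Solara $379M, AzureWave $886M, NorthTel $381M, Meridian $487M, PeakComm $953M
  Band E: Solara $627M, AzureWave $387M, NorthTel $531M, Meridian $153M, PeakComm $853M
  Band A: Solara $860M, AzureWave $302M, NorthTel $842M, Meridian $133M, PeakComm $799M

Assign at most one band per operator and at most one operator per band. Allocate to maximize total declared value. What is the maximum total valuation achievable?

This is the linear assignment problem.
Optimal: Solara→Band A ($860M), AzureWave→Band F ($715M), NorthTel→Band C ($755M), Meridian→Band B ($487M), PeakComm→Band E ($853M) — total 860+715+755+487+853 = $3670M.
Column-greedy (each band in turn goes to its best remaining operator) gives $3183M, worse by 487.
Next-best assignment: Solara→Band C, AzureWave→Band F, NorthTel→Band A, Meridian→Band B, PeakComm→Band E = $3488M.
Checked against all permutations: $3670M is optimal.

Maximum total: $3670M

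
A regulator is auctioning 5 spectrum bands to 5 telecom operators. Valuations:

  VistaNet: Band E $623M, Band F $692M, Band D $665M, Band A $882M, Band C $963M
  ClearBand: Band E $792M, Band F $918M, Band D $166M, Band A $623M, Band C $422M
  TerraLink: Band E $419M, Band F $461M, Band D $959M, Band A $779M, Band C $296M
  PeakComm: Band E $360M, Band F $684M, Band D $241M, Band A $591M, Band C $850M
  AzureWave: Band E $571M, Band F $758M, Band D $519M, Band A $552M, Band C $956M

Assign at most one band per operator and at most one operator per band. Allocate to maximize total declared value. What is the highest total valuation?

Optimal: VistaNet→Band A ($882M), ClearBand→Band E ($792M), TerraLink→Band D ($959M), PeakComm→Band F ($684M), AzureWave→Band C ($956M) — total 882+792+959+684+956 = $4273M.
Column-greedy (each band in turn goes to its best remaining operator) gives $4241M, worse by 32.
Next-best assignment: VistaNet→Band A, ClearBand→Band E, TerraLink→Band D, PeakComm→Band C, AzureWave→Band F = $4241M.
Every other assignment is strictly worse.

Maximum total: $4273M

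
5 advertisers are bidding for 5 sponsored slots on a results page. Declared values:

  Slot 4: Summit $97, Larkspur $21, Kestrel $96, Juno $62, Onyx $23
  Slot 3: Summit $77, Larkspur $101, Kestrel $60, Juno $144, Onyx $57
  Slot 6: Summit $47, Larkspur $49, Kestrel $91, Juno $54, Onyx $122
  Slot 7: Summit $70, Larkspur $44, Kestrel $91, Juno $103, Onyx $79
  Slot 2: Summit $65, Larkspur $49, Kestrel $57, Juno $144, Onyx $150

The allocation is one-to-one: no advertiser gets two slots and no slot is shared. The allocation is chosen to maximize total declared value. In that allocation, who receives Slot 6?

Onyx receives Slot 6.

Optimal: Summit→Slot 4 ($97), Larkspur→Slot 3 ($101), Kestrel→Slot 7 ($91), Juno→Slot 2 ($144), Onyx→Slot 6 ($122) — total 97+101+91+144+122 = $555.
No other one-to-one assignment exceeds $555.
Onyx's own top slot is Slot 2 ($150), but forcing Onyx→Slot 2 and reassigning the rest optimally gives only $542 — worse by 13.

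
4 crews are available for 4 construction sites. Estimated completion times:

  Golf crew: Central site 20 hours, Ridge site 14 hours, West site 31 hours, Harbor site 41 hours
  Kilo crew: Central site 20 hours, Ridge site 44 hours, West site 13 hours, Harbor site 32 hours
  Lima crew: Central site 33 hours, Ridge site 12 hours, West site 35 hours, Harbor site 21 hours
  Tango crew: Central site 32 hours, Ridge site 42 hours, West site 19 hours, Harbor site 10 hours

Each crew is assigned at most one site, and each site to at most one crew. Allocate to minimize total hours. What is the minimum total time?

Optimal: Golf crew→Central site (20 hours), Kilo crew→West site (13 hours), Lima crew→Ridge site (12 hours), Tango crew→Harbor site (10 hours) — total 20+13+12+10 = 55 hours.
Row-greedy (each crew in turn takes its cheapest remaining site) gives 80 hours, worse by 25.
Next-best assignment: Golf crew→Ridge site, Kilo crew→West site, Lima crew→Central site, Tango crew→Harbor site = 70 hours.

Minimum total: 55 hours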